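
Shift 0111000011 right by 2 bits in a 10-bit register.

Original: 0111000011 (decimal 451)
Shift right by 2 positions
Drop the 2 low bits; fill with zeros on the left
Result: 0001110000 (decimal 112)
Equivalent: 451 >> 2 = 451 ÷ 2^2 = 112



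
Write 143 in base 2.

Using repeated division by 2:
143 ÷ 2 = 71 remainder 1
71 ÷ 2 = 35 remainder 1
35 ÷ 2 = 17 remainder 1
17 ÷ 2 = 8 remainder 1
8 ÷ 2 = 4 remainder 0
4 ÷ 2 = 2 remainder 0
2 ÷ 2 = 1 remainder 0
1 ÷ 2 = 0 remainder 1
Reading remainders bottom to top: 10001111



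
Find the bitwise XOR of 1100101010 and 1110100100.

XOR: 1 when bits differ
  1100101010
^ 1110100100
------------
  0010001110
Decimal: 810 ^ 932 = 142



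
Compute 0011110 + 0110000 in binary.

Add column by column from the right: bit + bit + carry-in; write the sum mod 2, carry 1 when the sum is 2 or 3.
carry:  1100000
        0011110
+       0110000
---------------
       01001110
(the carry out of the leftmost column, 0, becomes the leading bit)
Decimal check:
  0011110 = 16 + 8 + 4 + 2 = 30
  0110000 = 32 + 16 = 48
  30 + 48 = 78, and 01001110 = 64 + 8 + 4 + 2 = 78 ✓



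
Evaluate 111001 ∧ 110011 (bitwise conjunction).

AND: 1 only when both bits are 1
  111001
& 110011
--------
  110001
Decimal: 57 & 51 = 49



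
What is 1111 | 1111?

OR: 1 when either bit is 1
  1111
| 1111
------
  1111
Decimal: 15 | 15 = 15



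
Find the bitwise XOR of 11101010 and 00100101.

XOR: 1 when bits differ
  11101010
^ 00100101
----------
  11001111
Decimal: 234 ^ 37 = 207



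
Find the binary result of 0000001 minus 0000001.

Method 1 - Direct subtraction (column by column from the right: bit − bit − borrow-in; if negative, add 2 and borrow 1 from the next column):
borrow: 0000000
        0000001
-       0000001
---------------
        0000000

Method 2 - Add two's complement:
Two's complement of 0000001: invert → 1111110, add 1 → 1111111
  0000001
+ 1111111
---------
 10000000  (end carry out of the top bit = 1)
Discarding the end carry: 0000000
Decimal check:
  0000001 = 1
  0000001 = 1
  1 - 1 = 0, and 0000000 = 0 ✓



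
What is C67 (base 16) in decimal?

Expand by place value (powers of 16):
Digit values: C = 12
C67 = 12 × 16^2 + 6 × 16^1 + 7 × 16^0
= 12 × 256 + 6 × 16 + 7 × 1
= 3072 + 96 + 7
= 3175



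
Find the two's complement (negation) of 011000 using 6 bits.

Original: 011000
Step 1 - Invert all bits: 100111
Step 2 - Add 1: 101000
Verification: 011000 + 101000 = 1000000; discarding the end carry (carry out of the top bit) leaves the 6-bit value 000000, as required for x + (-x)



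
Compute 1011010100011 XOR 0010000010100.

XOR: 1 when bits differ
  1011010100011
^ 0010000010100
---------------
  1001010110111
Decimal: 5795 ^ 1044 = 4791



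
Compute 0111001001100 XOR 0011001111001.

XOR: 1 when bits differ
  0111001001100
^ 0011001111001
---------------
  0100000110101
Decimal: 3660 ^ 1657 = 2101



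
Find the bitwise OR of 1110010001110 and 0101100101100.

OR: 1 when either bit is 1
  1110010001110
| 0101100101100
---------------
  1111110101110
Decimal: 7310 | 2860 = 8110



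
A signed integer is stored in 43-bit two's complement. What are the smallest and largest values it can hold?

For 43-bit two's complement:
Minimum: -2^42 = -4398046511104
Maximum: 2^42 - 1 = 4398046511103



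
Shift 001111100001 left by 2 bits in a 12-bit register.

Original: 001111100001 (decimal 993)
Shift left by 2 positions
Append 2 zeros on the right
Result: 111110000100 (decimal 3972)
Equivalent: 993 << 2 = 993 × 2^2 = 3972



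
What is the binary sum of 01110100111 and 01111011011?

Add column by column from the right: bit + bit + carry-in; write the sum mod 2, carry 1 when the sum is 2 or 3.
carry:  11111111110
        01110100111
+       01111011011
-------------------
       011110000010
(the carry out of the leftmost column, 0, becomes the leading bit)
Decimal check:
  01110100111 = 512 + 256 + 128 + 32 + 4 + 2 + 1 = 935
  01111011011 = 512 + 256 + 128 + 64 + 16 + 8 + 2 + 1 = 987
  935 + 987 = 1922, and 011110000010 = 1024 + 512 + 256 + 128 + 2 = 1922 ✓



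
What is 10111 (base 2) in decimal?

Sum of powers of 2 for each 1-bit:
2^0 + 2^1 + 2^2 + 2^4
= 1 + 2 + 4 + 16
= 23



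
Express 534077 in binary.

Using repeated division by 2:
534077 ÷ 2 = 267038 remainder 1
267038 ÷ 2 = 133519 remainder 0
133519 ÷ 2 = 66759 remainder 1
66759 ÷ 2 = 33379 remainder 1
33379 ÷ 2 = 16689 remainder 1
16689 ÷ 2 = 8344 remainder 1
8344 ÷ 2 = 4172 remainder 0
4172 ÷ 2 = 2086 remainder 0
2086 ÷ 2 = 1043 remainder 0
1043 ÷ 2 = 521 remainder 1
521 ÷ 2 = 260 remainder 1
260 ÷ 2 = 130 remainder 0
130 ÷ 2 = 65 remainder 0
65 ÷ 2 = 32 remainder 1
32 ÷ 2 = 16 remainder 0
16 ÷ 2 = 8 remainder 0
8 ÷ 2 = 4 remainder 0
4 ÷ 2 = 2 remainder 0
2 ÷ 2 = 1 remainder 0
1 ÷ 2 = 0 remainder 1
Reading remainders bottom to top: 10000010011000111101



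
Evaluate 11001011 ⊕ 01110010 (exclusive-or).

XOR: 1 when bits differ
  11001011
^ 01110010
----------
  10111001
Decimal: 203 ^ 114 = 185



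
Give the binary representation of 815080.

Using repeated division by 2:
815080 ÷ 2 = 407540 remainder 0
407540 ÷ 2 = 203770 remainder 0
203770 ÷ 2 = 101885 remainder 0
101885 ÷ 2 = 50942 remainder 1
50942 ÷ 2 = 25471 remainder 0
25471 ÷ 2 = 12735 remainder 1
12735 ÷ 2 = 6367 remainder 1
6367 ÷ 2 = 3183 remainder 1
3183 ÷ 2 = 1591 remainder 1
1591 ÷ 2 = 795 remainder 1
795 ÷ 2 = 397 remainder 1
397 ÷ 2 = 198 remainder 1
198 ÷ 2 = 99 remainder 0
99 ÷ 2 = 49 remainder 1
49 ÷ 2 = 24 remainder 1
24 ÷ 2 = 12 remainder 0
12 ÷ 2 = 6 remainder 0
6 ÷ 2 = 3 remainder 0
3 ÷ 2 = 1 remainder 1
1 ÷ 2 = 0 remainder 1
Reading remainders bottom to top: 11000110111111101000



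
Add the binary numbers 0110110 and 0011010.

Add column by column from the right: bit + bit + carry-in; write the sum mod 2, carry 1 when the sum is 2 or 3.
carry:  1111100
        0110110
+       0011010
---------------
       01010000
(the carry out of the leftmost column, 0, becomes the leading bit)
Decimal check:
  0110110 = 32 + 16 + 4 + 2 = 54
  0011010 = 16 + 8 + 2 = 26
  54 + 26 = 80, and 01010000 = 64 + 16 = 80 ✓



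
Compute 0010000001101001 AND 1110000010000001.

AND: 1 only when both bits are 1
  0010000001101001
& 1110000010000001
------------------
  0010000000000001
Decimal: 8297 & 57473 = 8193



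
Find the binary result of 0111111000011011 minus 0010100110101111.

Method 1 - Direct subtraction (column by column from the right: bit − bit − borrow-in; if negative, add 2 and borrow 1 from the next column):
borrow: 0000001111011000
        0111111000011011
-       0010100110101111
------------------------
        0101010001101100

Method 2 - Add two's complement:
Two's complement of 0010100110101111: invert → 1101011001010000, add 1 → 1101011001010001
  0111111000011011
+ 1101011001010001
------------------
 10101010001101100  (end carry out of the top bit = 1)
Discarding the end carry: 0101010001101100
Decimal check:
  0111111000011011 = 16384 + 8192 + 4096 + 2048 + 1024 + 512 + 16 + 8 + 2 + 1 = 32283
  0010100110101111 = 8192 + 2048 + 256 + 128 + 32 + 8 + 4 + 2 + 1 = 10671
  32283 - 10671 = 21612, and 0101010001101100 = 16384 + 4096 + 1024 + 64 + 32 + 8 + 4 = 21612 ✓



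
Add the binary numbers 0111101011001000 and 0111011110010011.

Add column by column from the right: bit + bit + carry-in; write the sum mod 2, carry 1 when the sum is 2 or 3.
carry:  1111111100000000
        0111101011001000
+       0111011110010011
------------------------
       01111001001011011
(the carry out of the leftmost column, 0, becomes the leading bit)
Decimal check:
  0111101011001000 = 16384 + 8192 + 4096 + 2048 + 512 + 128 + 64 + 8 = 31432
  0111011110010011 = 16384 + 8192 + 4096 + 1024 + 512 + 256 + 128 + 16 + 2 + 1 = 30611
  31432 + 30611 = 62043, and 01111001001011011 = 32768 + 16384 + 8192 + 4096 + 512 + 64 + 16 + 8 + 2 + 1 = 62043 ✓



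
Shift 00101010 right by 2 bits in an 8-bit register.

Original: 00101010 (decimal 42)
Shift right by 2 positions
Drop the 2 low bits; fill with zeros on the left
Result: 00001010 (decimal 10)
Equivalent: 42 >> 2 = 42 ÷ 2^2 = 10



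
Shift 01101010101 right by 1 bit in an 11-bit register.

Original: 01101010101 (decimal 853)
Shift right by 1 position
Drop the 1 low bit; fill with zero on the left
Result: 00110101010 (decimal 426)
Equivalent: 853 >> 1 = 853 ÷ 2^1 = 426



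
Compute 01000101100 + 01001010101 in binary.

Add column by column from the right: bit + bit + carry-in; write the sum mod 2, carry 1 when the sum is 2 or 3.
carry:  10011111000
        01000101100
+       01001010101
-------------------
       010010000001
(the carry out of the leftmost column, 0, becomes the leading bit)
Decimal check:
  01000101100 = 512 + 32 + 8 + 4 = 556
  01001010101 = 512 + 64 + 16 + 4 + 1 = 597
  556 + 597 = 1153, and 010010000001 = 1024 + 128 + 1 = 1153 ✓



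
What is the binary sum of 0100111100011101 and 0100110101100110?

Add column by column from the right: bit + bit + carry-in; write the sum mod 2, carry 1 when the sum is 2 or 3.
carry:  1001111011111000
        0100111100011101
+       0100110101100110
------------------------
       01001110010000011
(the carry out of the leftmost column, 0, becomes the leading bit)
Decimal check:
  0100111100011101 = 16384 + 2048 + 1024 + 512 + 256 + 16 + 8 + 4 + 1 = 20253
  0100110101100110 = 16384 + 2048 + 1024 + 256 + 64 + 32 + 4 + 2 = 19814
  20253 + 19814 = 40067, and 01001110010000011 = 32768 + 4096 + 2048 + 1024 + 128 + 2 + 1 = 40067 ✓



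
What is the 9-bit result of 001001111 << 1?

Original: 001001111 (decimal 79)
Shift left by 1 position
Append 1 zero on the right
Result: 010011110 (decimal 158)
Equivalent: 79 << 1 = 79 × 2^1 = 158



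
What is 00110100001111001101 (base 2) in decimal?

Sum of powers of 2 for each 1-bit:
2^0 + 2^2 + 2^3 + 2^6 + 2^7 + 2^8 + 2^9 + 2^14 + 2^16 + 2^17
= 1 + 4 + 8 + 64 + 128 + 256 + 512 + 16384 + 65536 + 131072
= 213965



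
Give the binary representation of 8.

Using repeated division by 2:
8 ÷ 2 = 4 remainder 0
4 ÷ 2 = 2 remainder 0
2 ÷ 2 = 1 remainder 0
1 ÷ 2 = 0 remainder 1
Reading remainders bottom to top: 1000



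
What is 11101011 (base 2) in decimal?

Sum of powers of 2 for each 1-bit:
2^0 + 2^1 + 2^3 + 2^5 + 2^6 + 2^7
= 1 + 2 + 8 + 32 + 64 + 128
= 235



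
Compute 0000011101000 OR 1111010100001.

OR: 1 when either bit is 1
  0000011101000
| 1111010100001
---------------
  1111011101001
Decimal: 232 | 7841 = 7913



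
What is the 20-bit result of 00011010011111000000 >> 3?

Original: 00011010011111000000 (decimal 108480)
Shift right by 3 positions
Drop the 3 low bits; fill with zeros on the left
Result: 00000011010011111000 (decimal 13560)
Equivalent: 108480 >> 3 = 108480 ÷ 2^3 = 13560



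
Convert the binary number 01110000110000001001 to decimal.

Sum of powers of 2 for each 1-bit:
2^0 + 2^3 + 2^10 + 2^11 + 2^16 + 2^17 + 2^18
= 1 + 8 + 1024 + 2048 + 65536 + 131072 + 262144
= 461833



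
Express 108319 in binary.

Using repeated division by 2:
108319 ÷ 2 = 54159 remainder 1
54159 ÷ 2 = 27079 remainder 1
27079 ÷ 2 = 13539 remainder 1
13539 ÷ 2 = 6769 remainder 1
6769 ÷ 2 = 3384 remainder 1
3384 ÷ 2 = 1692 remainder 0
1692 ÷ 2 = 846 remainder 0
846 ÷ 2 = 423 remainder 0
423 ÷ 2 = 211 remainder 1
211 ÷ 2 = 105 remainder 1
105 ÷ 2 = 52 remainder 1
52 ÷ 2 = 26 remainder 0
26 ÷ 2 = 13 remainder 0
13 ÷ 2 = 6 remainder 1
6 ÷ 2 = 3 remainder 0
3 ÷ 2 = 1 remainder 1
1 ÷ 2 = 0 remainder 1
Reading remainders bottom to top: 11010011100011111



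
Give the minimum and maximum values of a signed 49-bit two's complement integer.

For 49-bit two's complement:
Minimum: -2^48 = -281474976710656
Maximum: 2^48 - 1 = 281474976710655



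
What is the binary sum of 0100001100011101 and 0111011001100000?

Add column by column from the right: bit + bit + carry-in; write the sum mod 2, carry 1 when the sum is 2 or 3.
carry:  1000110000000000
        0100001100011101
+       0111011001100000
------------------------
       01011100101111101
(the carry out of the leftmost column, 0, becomes the leading bit)
Decimal check:
  0100001100011101 = 16384 + 512 + 256 + 16 + 8 + 4 + 1 = 17181
  0111011001100000 = 16384 + 8192 + 4096 + 1024 + 512 + 64 + 32 = 30304
  17181 + 30304 = 47485, and 01011100101111101 = 32768 + 8192 + 4096 + 2048 + 256 + 64 + 32 + 16 + 8 + 4 + 1 = 47485 ✓



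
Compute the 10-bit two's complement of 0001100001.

Original: 0001100001
Step 1 - Invert all bits: 1110011110
Step 2 - Add 1: 1110011111
Verification: 0001100001 + 1110011111 = 10000000000; discarding the end carry (carry out of the top bit) leaves the 10-bit value 0000000000, as required for x + (-x)



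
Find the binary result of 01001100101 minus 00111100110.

Method 1 - Direct subtraction (column by column from the right: bit − bit − borrow-in; if negative, add 2 and borrow 1 from the next column):
borrow: 01111111100
        01001100101
-       00111100110
-------------------
        00001111111

Method 2 - Add two's complement:
Two's complement of 00111100110: invert → 11000011001, add 1 → 11000011010
  01001100101
+ 11000011010
-------------
 100001111111  (end carry out of the top bit = 1)
Discarding the end carry: 00001111111
Decimal check:
  01001100101 = 512 + 64 + 32 + 4 + 1 = 613
  00111100110 = 256 + 128 + 64 + 32 + 4 + 2 = 486
  613 - 486 = 127, and 00001111111 = 64 + 32 + 16 + 8 + 4 + 2 + 1 = 127 ✓



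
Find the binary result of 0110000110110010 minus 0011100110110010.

Method 1 - Direct subtraction (column by column from the right: bit − bit − borrow-in; if negative, add 2 and borrow 1 from the next column):
borrow: 0111000000000000
        0110000110110010
-       0011100110110010
------------------------
        0010100000000000

Method 2 - Add two's complement:
Two's complement of 0011100110110010: invert → 1100011001001101, add 1 → 1100011001001110
  0110000110110010
+ 1100011001001110
------------------
 10010100000000000  (end carry out of the top bit = 1)
Discarding the end carry: 0010100000000000
Decimal check:
  0110000110110010 = 16384 + 8192 + 256 + 128 + 32 + 16 + 2 = 25010
  0011100110110010 = 8192 + 4096 + 2048 + 256 + 128 + 32 + 16 + 2 = 14770
  25010 - 14770 = 10240, and 0010100000000000 = 8192 + 2048 = 10240 ✓



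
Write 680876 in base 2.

Using repeated division by 2:
680876 ÷ 2 = 340438 remainder 0
340438 ÷ 2 = 170219 remainder 0
170219 ÷ 2 = 85109 remainder 1
85109 ÷ 2 = 42554 remainder 1
42554 ÷ 2 = 21277 remainder 0
21277 ÷ 2 = 10638 remainder 1
10638 ÷ 2 = 5319 remainder 0
5319 ÷ 2 = 2659 remainder 1
2659 ÷ 2 = 1329 remainder 1
1329 ÷ 2 = 664 remainder 1
664 ÷ 2 = 332 remainder 0
332 ÷ 2 = 166 remainder 0
166 ÷ 2 = 83 remainder 0
83 ÷ 2 = 41 remainder 1
41 ÷ 2 = 20 remainder 1
20 ÷ 2 = 10 remainder 0
10 ÷ 2 = 5 remainder 0
5 ÷ 2 = 2 remainder 1
2 ÷ 2 = 1 remainder 0
1 ÷ 2 = 0 remainder 1
Reading remainders bottom to top: 10100110001110101100



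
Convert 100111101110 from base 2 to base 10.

Sum of powers of 2 for each 1-bit:
2^1 + 2^2 + 2^3 + 2^5 + 2^6 + 2^7 + 2^8 + 2^11
= 2 + 4 + 8 + 32 + 64 + 128 + 256 + 2048
= 2542



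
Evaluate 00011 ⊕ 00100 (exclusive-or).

XOR: 1 when bits differ
  00011
^ 00100
-------
  00111
Decimal: 3 ^ 4 = 7



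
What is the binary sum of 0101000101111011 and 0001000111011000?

Add column by column from the right: bit + bit + carry-in; write the sum mod 2, carry 1 when the sum is 2 or 3.
carry:  0010001111110000
        0101000101111011
+       0001000111011000
------------------------
       00110001101010011
(the carry out of the leftmost column, 0, becomes the leading bit)
Decimal check:
  0101000101111011 = 16384 + 4096 + 256 + 64 + 32 + 16 + 8 + 2 + 1 = 20859
  0001000111011000 = 4096 + 256 + 128 + 64 + 16 + 8 = 4568
  20859 + 4568 = 25427, and 00110001101010011 = 16384 + 8192 + 512 + 256 + 64 + 16 + 2 + 1 = 25427 ✓



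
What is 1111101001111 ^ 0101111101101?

XOR: 1 when bits differ
  1111101001111
^ 0101111101101
---------------
  1010010100010
Decimal: 8015 ^ 3053 = 5282



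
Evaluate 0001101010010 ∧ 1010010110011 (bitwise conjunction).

AND: 1 only when both bits are 1
  0001101010010
& 1010010110011
---------------
  0000000010010
Decimal: 850 & 5299 = 18



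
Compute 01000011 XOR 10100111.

XOR: 1 when bits differ
  01000011
^ 10100111
----------
  11100100
Decimal: 67 ^ 167 = 228



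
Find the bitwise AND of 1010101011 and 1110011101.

AND: 1 only when both bits are 1
  1010101011
& 1110011101
------------
  1010001001
Decimal: 683 & 925 = 649



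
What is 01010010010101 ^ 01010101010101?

XOR: 1 when bits differ
  01010010010101
^ 01010101010101
----------------
  00000111000000
Decimal: 5269 ^ 5461 = 448



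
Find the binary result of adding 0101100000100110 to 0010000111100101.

Add column by column from the right: bit + bit + carry-in; write the sum mod 2, carry 1 when the sum is 2 or 3.
carry:  0000001111001000
        0101100000100110
+       0010000111100101
------------------------
       00111101000001011
(the carry out of the leftmost column, 0, becomes the leading bit)
Decimal check:
  0101100000100110 = 16384 + 4096 + 2048 + 32 + 4 + 2 = 22566
  0010000111100101 = 8192 + 256 + 128 + 64 + 32 + 4 + 1 = 8677
  22566 + 8677 = 31243, and 00111101000001011 = 16384 + 8192 + 4096 + 2048 + 512 + 8 + 2 + 1 = 31243 ✓



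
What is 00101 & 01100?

AND: 1 only when both bits are 1
  00101
& 01100
-------
  00100
Decimal: 5 & 12 = 4



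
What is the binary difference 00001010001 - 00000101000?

Method 1 - Direct subtraction (column by column from the right: bit − bit − borrow-in; if negative, add 2 and borrow 1 from the next column):
borrow: 00001010000
        00001010001
-       00000101000
-------------------
        00000101001

Method 2 - Add two's complement:
Two's complement of 00000101000: invert → 11111010111, add 1 → 11111011000
  00001010001
+ 11111011000
-------------
 100000101001  (end carry out of the top bit = 1)
Discarding the end carry: 00000101001
Decimal check:
  00001010001 = 64 + 16 + 1 = 81
  00000101000 = 32 + 8 = 40
  81 - 40 = 41, and 00000101001 = 32 + 8 + 1 = 41 ✓



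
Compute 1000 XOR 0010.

XOR: 1 when bits differ
  1000
^ 0010
------
  1010
Decimal: 8 ^ 2 = 10



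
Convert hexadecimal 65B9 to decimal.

Expand by place value (powers of 16):
Digit values: B = 11
65B9 = 6 × 16^3 + 5 × 16^2 + 11 × 16^1 + 9 × 16^0
= 6 × 4096 + 5 × 256 + 11 × 16 + 9 × 1
= 24576 + 1280 + 176 + 9
= 26041



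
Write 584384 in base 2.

Using repeated division by 2:
584384 ÷ 2 = 292192 remainder 0
292192 ÷ 2 = 146096 remainder 0
146096 ÷ 2 = 73048 remainder 0
73048 ÷ 2 = 36524 remainder 0
36524 ÷ 2 = 18262 remainder 0
18262 ÷ 2 = 9131 remainder 0
9131 ÷ 2 = 4565 remainder 1
4565 ÷ 2 = 2282 remainder 1
2282 ÷ 2 = 1141 remainder 0
1141 ÷ 2 = 570 remainder 1
570 ÷ 2 = 285 remainder 0
285 ÷ 2 = 142 remainder 1
142 ÷ 2 = 71 remainder 0
71 ÷ 2 = 35 remainder 1
35 ÷ 2 = 17 remainder 1
17 ÷ 2 = 8 remainder 1
8 ÷ 2 = 4 remainder 0
4 ÷ 2 = 2 remainder 0
2 ÷ 2 = 1 remainder 0
1 ÷ 2 = 0 remainder 1
Reading remainders bottom to top: 10001110101011000000



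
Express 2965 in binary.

Using repeated division by 2:
2965 ÷ 2 = 1482 remainder 1
1482 ÷ 2 = 741 remainder 0
741 ÷ 2 = 370 remainder 1
370 ÷ 2 = 185 remainder 0
185 ÷ 2 = 92 remainder 1
92 ÷ 2 = 46 remainder 0
46 ÷ 2 = 23 remainder 0
23 ÷ 2 = 11 remainder 1
11 ÷ 2 = 5 remainder 1
5 ÷ 2 = 2 remainder 1
2 ÷ 2 = 1 remainder 0
1 ÷ 2 = 0 remainder 1
Reading remainders bottom to top: 101110010101



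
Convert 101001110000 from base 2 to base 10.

Sum of powers of 2 for each 1-bit:
2^4 + 2^5 + 2^6 + 2^9 + 2^11
= 16 + 32 + 64 + 512 + 2048
= 2672



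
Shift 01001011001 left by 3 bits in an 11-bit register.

Original: 01001011001 (decimal 601)
Shift left by 3 positions
Append 3 zeros on the right and drop the 3 high bits that overflow the 11-bit width
Result: 01011001000 (decimal 712)
Equivalent: 601 << 3 = 601 × 2^3 = 4808, truncated to 11 bits = 712



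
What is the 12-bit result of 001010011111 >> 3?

Original: 001010011111 (decimal 671)
Shift right by 3 positions
Drop the 3 low bits; fill with zeros on the left
Result: 000001010011 (decimal 83)
Equivalent: 671 >> 3 = 671 ÷ 2^3 = 83



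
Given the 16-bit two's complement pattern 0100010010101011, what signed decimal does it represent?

Binary: 0100010010101011
Sign bit: 0 (non-negative)
Read directly as an unsigned value:
0100010010101011 = 16384 + 1024 + 128 + 32 + 8 + 2 + 1 = 17579
Value: 17579



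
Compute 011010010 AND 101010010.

AND: 1 only when both bits are 1
  011010010
& 101010010
-----------
  001010010
Decimal: 210 & 338 = 82



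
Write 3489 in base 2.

Using repeated division by 2:
3489 ÷ 2 = 1744 remainder 1
1744 ÷ 2 = 872 remainder 0
872 ÷ 2 = 436 remainder 0
436 ÷ 2 = 218 remainder 0
218 ÷ 2 = 109 remainder 0
109 ÷ 2 = 54 remainder 1
54 ÷ 2 = 27 remainder 0
27 ÷ 2 = 13 remainder 1
13 ÷ 2 = 6 remainder 1
6 ÷ 2 = 3 remainder 0
3 ÷ 2 = 1 remainder 1
1 ÷ 2 = 0 remainder 1
Reading remainders bottom to top: 110110100001



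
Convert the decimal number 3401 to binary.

Using repeated division by 2:
3401 ÷ 2 = 1700 remainder 1
1700 ÷ 2 = 850 remainder 0
850 ÷ 2 = 425 remainder 0
425 ÷ 2 = 212 remainder 1
212 ÷ 2 = 106 remainder 0
106 ÷ 2 = 53 remainder 0
53 ÷ 2 = 26 remainder 1
26 ÷ 2 = 13 remainder 0
13 ÷ 2 = 6 remainder 1
6 ÷ 2 = 3 remainder 0
3 ÷ 2 = 1 remainder 1
1 ÷ 2 = 0 remainder 1
Reading remainders bottom to top: 110101001001



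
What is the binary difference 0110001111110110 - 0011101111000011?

Method 1 - Direct subtraction (column by column from the right: bit − bit − borrow-in; if negative, add 2 and borrow 1 from the next column):
borrow: 0111000000000110
        0110001111110110
-       0011101111000011
------------------------
        0010100000110011

Method 2 - Add two's complement:
Two's complement of 0011101111000011: invert → 1100010000111100, add 1 → 1100010000111101
  0110001111110110
+ 1100010000111101
------------------
 10010100000110011  (end carry out of the top bit = 1)
Discarding the end carry: 0010100000110011
Decimal check:
  0110001111110110 = 16384 + 8192 + 512 + 256 + 128 + 64 + 32 + 16 + 4 + 2 = 25590
  0011101111000011 = 8192 + 4096 + 2048 + 512 + 256 + 128 + 64 + 2 + 1 = 15299
  25590 - 15299 = 10291, and 0010100000110011 = 8192 + 2048 + 32 + 16 + 2 + 1 = 10291 ✓



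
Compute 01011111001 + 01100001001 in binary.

Add column by column from the right: bit + bit + carry-in; write the sum mod 2, carry 1 when the sum is 2 or 3.
carry:  11111110010
        01011111001
+       01100001001
-------------------
       011000000010
(the carry out of the leftmost column, 0, becomes the leading bit)
Decimal check:
  01011111001 = 512 + 128 + 64 + 32 + 16 + 8 + 1 = 761
  01100001001 = 512 + 256 + 8 + 1 = 777
  761 + 777 = 1538, and 011000000010 = 1024 + 512 + 2 = 1538 ✓



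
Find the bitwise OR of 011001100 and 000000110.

OR: 1 when either bit is 1
  011001100
| 000000110
-----------
  011001110
Decimal: 204 | 6 = 206



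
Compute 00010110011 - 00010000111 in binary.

Method 1 - Direct subtraction (column by column from the right: bit − bit − borrow-in; if negative, add 2 and borrow 1 from the next column):
borrow: 00000011000
        00010110011
-       00010000111
-------------------
        00000101100

Method 2 - Add two's complement:
Two's complement of 00010000111: invert → 11101111000, add 1 → 11101111001
  00010110011
+ 11101111001
-------------
 100000101100  (end carry out of the top bit = 1)
Discarding the end carry: 00000101100
Decimal check:
  00010110011 = 128 + 32 + 16 + 2 + 1 = 179
  00010000111 = 128 + 4 + 2 + 1 = 135
  179 - 135 = 44, and 00000101100 = 32 + 8 + 4 = 44 ✓



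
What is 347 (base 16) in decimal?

Expand by place value (powers of 16):
347 = 3 × 16^2 + 4 × 16^1 + 7 × 16^0
= 3 × 256 + 4 × 16 + 7 × 1
= 768 + 64 + 7
= 839



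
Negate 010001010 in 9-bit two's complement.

Original: 010001010
Step 1 - Invert all bits: 101110101
Step 2 - Add 1: 101110110
Verification: 010001010 + 101110110 = 1000000000; discarding the end carry (carry out of the top bit) leaves the 9-bit value 000000000, as required for x + (-x)



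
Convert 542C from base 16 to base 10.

Expand by place value (powers of 16):
Digit values: C = 12
542C = 5 × 16^3 + 4 × 16^2 + 2 × 16^1 + 12 × 16^0
= 5 × 4096 + 4 × 256 + 2 × 16 + 12 × 1
= 20480 + 1024 + 32 + 12
= 21548



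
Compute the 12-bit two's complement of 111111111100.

Original (sign bit 1, negative): 111111111100
Step 1 - Invert all bits: 000000000011
Step 2 - Add 1: 000000000100
Verification: 111111111100 + 000000000100 = 1000000000000; discarding the end carry (carry out of the top bit) leaves the 12-bit value 000000000000, as required for x + (-x)



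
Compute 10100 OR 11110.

OR: 1 when either bit is 1
  10100
| 11110
-------
  11110
Decimal: 20 | 30 = 30



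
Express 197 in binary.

Using repeated division by 2:
197 ÷ 2 = 98 remainder 1
98 ÷ 2 = 49 remainder 0
49 ÷ 2 = 24 remainder 1
24 ÷ 2 = 12 remainder 0
12 ÷ 2 = 6 remainder 0
6 ÷ 2 = 3 remainder 0
3 ÷ 2 = 1 remainder 1
1 ÷ 2 = 0 remainder 1
Reading remainders bottom to top: 11000101



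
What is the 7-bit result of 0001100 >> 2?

Original: 0001100 (decimal 12)
Shift right by 2 positions
Drop the 2 low bits; fill with zeros on the left
Result: 0000011 (decimal 3)
Equivalent: 12 >> 2 = 12 ÷ 2^2 = 3



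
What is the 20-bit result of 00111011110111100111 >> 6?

Original: 00111011110111100111 (decimal 245223)
Shift right by 6 positions
Drop the 6 low bits; fill with zeros on the left
Result: 00000000111011110111 (decimal 3831)
Equivalent: 245223 >> 6 = 245223 ÷ 2^6 = 3831



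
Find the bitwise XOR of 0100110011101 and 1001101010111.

XOR: 1 when bits differ
  0100110011101
^ 1001101010111
---------------
  1101011001010
Decimal: 2461 ^ 4951 = 6858



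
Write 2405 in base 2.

Using repeated division by 2:
2405 ÷ 2 = 1202 remainder 1
1202 ÷ 2 = 601 remainder 0
601 ÷ 2 = 300 remainder 1
300 ÷ 2 = 150 remainder 0
150 ÷ 2 = 75 remainder 0
75 ÷ 2 = 37 remainder 1
37 ÷ 2 = 18 remainder 1
18 ÷ 2 = 9 remainder 0
9 ÷ 2 = 4 remainder 1
4 ÷ 2 = 2 remainder 0
2 ÷ 2 = 1 remainder 0
1 ÷ 2 = 0 remainder 1
Reading remainders bottom to top: 100101100101



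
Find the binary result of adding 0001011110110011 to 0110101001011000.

Add column by column from the right: bit + bit + carry-in; write the sum mod 2, carry 1 when the sum is 2 or 3.
carry:  1111111111100000
        0001011110110011
+       0110101001011000
------------------------
       01000001000001011
(the carry out of the leftmost column, 0, becomes the leading bit)
Decimal check:
  0001011110110011 = 4096 + 1024 + 512 + 256 + 128 + 32 + 16 + 2 + 1 = 6067
  0110101001011000 = 16384 + 8192 + 2048 + 512 + 64 + 16 + 8 = 27224
  6067 + 27224 = 33291, and 01000001000001011 = 32768 + 512 + 8 + 2 + 1 = 33291 ✓



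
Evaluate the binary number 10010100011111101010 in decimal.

Sum of powers of 2 for each 1-bit:
2^1 + 2^3 + 2^5 + 2^6 + 2^7 + 2^8 + 2^9 + 2^10 + 2^14 + 2^16 + 2^19
= 2 + 8 + 32 + 64 + 128 + 256 + 512 + 1024 + 16384 + 65536 + 524288
= 608234



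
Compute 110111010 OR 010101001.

OR: 1 when either bit is 1
  110111010
| 010101001
-----------
  110111011
Decimal: 442 | 169 = 443



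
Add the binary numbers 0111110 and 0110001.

Add column by column from the right: bit + bit + carry-in; write the sum mod 2, carry 1 when the sum is 2 or 3.
carry:  1100000
        0111110
+       0110001
---------------
       01101111
(the carry out of the leftmost column, 0, becomes the leading bit)
Decimal check:
  0111110 = 32 + 16 + 8 + 4 + 2 = 62
  0110001 = 32 + 16 + 1 = 49
  62 + 49 = 111, and 01101111 = 64 + 32 + 8 + 4 + 2 + 1 = 111 ✓



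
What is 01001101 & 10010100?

AND: 1 only when both bits are 1
  01001101
& 10010100
----------
  00000100
Decimal: 77 & 148 = 4



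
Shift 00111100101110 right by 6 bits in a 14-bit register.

Original: 00111100101110 (decimal 3886)
Shift right by 6 positions
Drop the 6 low bits; fill with zeros on the left
Result: 00000000111100 (decimal 60)
Equivalent: 3886 >> 6 = 3886 ÷ 2^6 = 60



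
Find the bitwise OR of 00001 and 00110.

OR: 1 when either bit is 1
  00001
| 00110
-------
  00111
Decimal: 1 | 6 = 7



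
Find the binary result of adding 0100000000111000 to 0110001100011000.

Add column by column from the right: bit + bit + carry-in; write the sum mod 2, carry 1 when the sum is 2 or 3.
carry:  1000000001110000
        0100000000111000
+       0110001100011000
------------------------
       01010001101010000
(the carry out of the leftmost column, 0, becomes the leading bit)
Decimal check:
  0100000000111000 = 16384 + 32 + 16 + 8 = 16440
  0110001100011000 = 16384 + 8192 + 512 + 256 + 16 + 8 = 25368
  16440 + 25368 = 41808, and 01010001101010000 = 32768 + 8192 + 512 + 256 + 64 + 16 = 41808 ✓



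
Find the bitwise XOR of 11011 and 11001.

XOR: 1 when bits differ
  11011
^ 11001
-------
  00010
Decimal: 27 ^ 25 = 2



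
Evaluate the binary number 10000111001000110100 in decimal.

Sum of powers of 2 for each 1-bit:
2^2 + 2^4 + 2^5 + 2^9 + 2^12 + 2^13 + 2^14 + 2^19
= 4 + 16 + 32 + 512 + 4096 + 8192 + 16384 + 524288
= 553524



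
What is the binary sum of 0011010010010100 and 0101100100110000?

Add column by column from the right: bit + bit + carry-in; write the sum mod 2, carry 1 when the sum is 2 or 3.
carry:  1110000001100000
        0011010010010100
+       0101100100110000
------------------------
       01000110111000100
(the carry out of the leftmost column, 0, becomes the leading bit)
Decimal check:
  0011010010010100 = 8192 + 4096 + 1024 + 128 + 16 + 4 = 13460
  0101100100110000 = 16384 + 4096 + 2048 + 256 + 32 + 16 = 22832
  13460 + 22832 = 36292, and 01000110111000100 = 32768 + 2048 + 1024 + 256 + 128 + 64 + 4 = 36292 ✓



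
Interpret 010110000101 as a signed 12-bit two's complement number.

Binary: 010110000101
Sign bit: 0 (non-negative)
Read directly as an unsigned value:
010110000101 = 1024 + 256 + 128 + 4 + 1 = 1413
Value: 1413



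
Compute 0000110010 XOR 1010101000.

XOR: 1 when bits differ
  0000110010
^ 1010101000
------------
  1010011010
Decimal: 50 ^ 680 = 666



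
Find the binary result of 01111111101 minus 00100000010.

Method 1 - Direct subtraction (column by column from the right: bit − bit − borrow-in; if negative, add 2 and borrow 1 from the next column):
borrow: 00000000100
        01111111101
-       00100000010
-------------------
        01011111011

Method 2 - Add two's complement:
Two's complement of 00100000010: invert → 11011111101, add 1 → 11011111110
  01111111101
+ 11011111110
-------------
 101011111011  (end carry out of the top bit = 1)
Discarding the end carry: 01011111011
Decimal check:
  01111111101 = 512 + 256 + 128 + 64 + 32 + 16 + 8 + 4 + 1 = 1021
  00100000010 = 256 + 2 = 258
  1021 - 258 = 763, and 01011111011 = 512 + 128 + 64 + 32 + 16 + 8 + 2 + 1 = 763 ✓



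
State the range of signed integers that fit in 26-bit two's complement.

For 26-bit two's complement:
Minimum: -2^25 = -33554432
Maximum: 2^25 - 1 = 33554431



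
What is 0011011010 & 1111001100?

AND: 1 only when both bits are 1
  0011011010
& 1111001100
------------
  0011001000
Decimal: 218 & 972 = 200



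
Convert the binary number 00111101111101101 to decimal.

Sum of powers of 2 for each 1-bit:
2^0 + 2^2 + 2^3 + 2^5 + 2^6 + 2^7 + 2^8 + 2^9 + 2^11 + 2^12 + 2^13 + 2^14
= 1 + 4 + 8 + 32 + 64 + 128 + 256 + 512 + 2048 + 4096 + 8192 + 16384
= 31725



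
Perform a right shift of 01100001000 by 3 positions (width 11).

Original: 01100001000 (decimal 776)
Shift right by 3 positions
Drop the 3 low bits; fill with zeros on the left
Result: 00001100001 (decimal 97)
Equivalent: 776 >> 3 = 776 ÷ 2^3 = 97



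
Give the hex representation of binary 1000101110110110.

Group into 4-bit nibbles from right:
  1000 = 8
  1011 = B
  1011 = B
  0110 = 6
Result: 8BB6



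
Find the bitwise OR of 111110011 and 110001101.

OR: 1 when either bit is 1
  111110011
| 110001101
-----------
  111111111
Decimal: 499 | 397 = 511



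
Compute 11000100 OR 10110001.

OR: 1 when either bit is 1
  11000100
| 10110001
----------
  11110101
Decimal: 196 | 177 = 245



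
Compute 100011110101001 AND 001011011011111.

AND: 1 only when both bits are 1
  100011110101001
& 001011011011111
-----------------
  000011010001001
Decimal: 18345 & 5855 = 1673



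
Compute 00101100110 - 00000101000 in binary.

Method 1 - Direct subtraction (column by column from the right: bit − bit − borrow-in; if negative, add 2 and borrow 1 from the next column):
borrow: 00001110000
        00101100110
-       00000101000
-------------------
        00100111110

Method 2 - Add two's complement:
Two's complement of 00000101000: invert → 11111010111, add 1 → 11111011000
  00101100110
+ 11111011000
-------------
 100100111110  (end carry out of the top bit = 1)
Discarding the end carry: 00100111110
Decimal check:
  00101100110 = 256 + 64 + 32 + 4 + 2 = 358
  00000101000 = 32 + 8 = 40
  358 - 40 = 318, and 00100111110 = 256 + 32 + 16 + 8 + 4 + 2 = 318 ✓



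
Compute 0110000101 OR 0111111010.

OR: 1 when either bit is 1
  0110000101
| 0111111010
------------
  0111111111
Decimal: 389 | 506 = 511



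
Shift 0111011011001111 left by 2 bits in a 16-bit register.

Original: 0111011011001111 (decimal 30415)
Shift left by 2 positions
Append 2 zeros on the right and drop the 2 high bits that overflow the 16-bit width
Result: 1101101100111100 (decimal 56124)
Equivalent: 30415 << 2 = 30415 × 2^2 = 121660, truncated to 16 bits = 56124



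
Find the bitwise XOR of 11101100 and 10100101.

XOR: 1 when bits differ
  11101100
^ 10100101
----------
  01001001
Decimal: 236 ^ 165 = 73



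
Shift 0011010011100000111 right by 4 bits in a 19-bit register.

Original: 0011010011100000111 (decimal 108295)
Shift right by 4 positions
Drop the 4 low bits; fill with zeros on the left
Result: 0000001101001110000 (decimal 6768)
Equivalent: 108295 >> 4 = 108295 ÷ 2^4 = 6768



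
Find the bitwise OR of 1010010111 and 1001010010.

OR: 1 when either bit is 1
  1010010111
| 1001010010
------------
  1011010111
Decimal: 663 | 594 = 727



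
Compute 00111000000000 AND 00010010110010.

AND: 1 only when both bits are 1
  00111000000000
& 00010010110010
----------------
  00010000000000
Decimal: 3584 & 1202 = 1024



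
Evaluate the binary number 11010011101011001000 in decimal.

Sum of powers of 2 for each 1-bit:
2^3 + 2^6 + 2^7 + 2^9 + 2^11 + 2^12 + 2^13 + 2^16 + 2^18 + 2^19
= 8 + 64 + 128 + 512 + 2048 + 4096 + 8192 + 65536 + 262144 + 524288
= 867016



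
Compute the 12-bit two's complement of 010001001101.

Original: 010001001101
Step 1 - Invert all bits: 101110110010
Step 2 - Add 1: 101110110011
Verification: 010001001101 + 101110110011 = 1000000000000; discarding the end carry (carry out of the top bit) leaves the 12-bit value 000000000000, as required for x + (-x)



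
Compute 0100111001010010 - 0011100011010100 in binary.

Method 1 - Direct subtraction (column by column from the right: bit − bit − borrow-in; if negative, add 2 and borrow 1 from the next column):
borrow: 0110001111111000
        0100111001010010
-       0011100011010100
------------------------
        0001010101111110

Method 2 - Add two's complement:
Two's complement of 0011100011010100: invert → 1100011100101011, add 1 → 1100011100101100
  0100111001010010
+ 1100011100101100
------------------
 10001010101111110  (end carry out of the top bit = 1)
Discarding the end carry: 0001010101111110
Decimal check:
  0100111001010010 = 16384 + 2048 + 1024 + 512 + 64 + 16 + 2 = 20050
  0011100011010100 = 8192 + 4096 + 2048 + 128 + 64 + 16 + 4 = 14548
  20050 - 14548 = 5502, and 0001010101111110 = 4096 + 1024 + 256 + 64 + 32 + 16 + 8 + 4 + 2 = 5502 ✓



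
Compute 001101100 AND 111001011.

AND: 1 only when both bits are 1
  001101100
& 111001011
-----------
  001001000
Decimal: 108 & 459 = 72



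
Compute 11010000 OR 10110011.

OR: 1 when either bit is 1
  11010000
| 10110011
----------
  11110011
Decimal: 208 | 179 = 243



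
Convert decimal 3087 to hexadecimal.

Using repeated division by 16 (digits 10–15 are A–F):
3087 ÷ 16 = 192 remainder 15 (F)
192 ÷ 16 = 12 remainder 0
12 ÷ 16 = 0 remainder 12 (C)
Reading remainders bottom to top: C0F



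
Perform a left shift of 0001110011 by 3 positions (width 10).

Original: 0001110011 (decimal 115)
Shift left by 3 positions
Append 3 zeros on the right
Result: 1110011000 (decimal 920)
Equivalent: 115 << 3 = 115 × 2^3 = 920



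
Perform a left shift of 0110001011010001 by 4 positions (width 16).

Original: 0110001011010001 (decimal 25297)
Shift left by 4 positions
Append 4 zeros on the right and drop the 4 high bits that overflow the 16-bit width
Result: 0010110100010000 (decimal 11536)
Equivalent: 25297 << 4 = 25297 × 2^4 = 404752, truncated to 16 bits = 11536



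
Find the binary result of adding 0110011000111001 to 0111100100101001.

Add column by column from the right: bit + bit + carry-in; write the sum mod 2, carry 1 when the sum is 2 or 3.
carry:  1100000001110010
        0110011000111001
+       0111100100101001
------------------------
       01101111101100010
(the carry out of the leftmost column, 0, becomes the leading bit)
Decimal check:
  0110011000111001 = 16384 + 8192 + 1024 + 512 + 32 + 16 + 8 + 1 = 26169
  0111100100101001 = 16384 + 8192 + 4096 + 2048 + 256 + 32 + 8 + 1 = 31017
  26169 + 31017 = 57186, and 01101111101100010 = 32768 + 16384 + 4096 + 2048 + 1024 + 512 + 256 + 64 + 32 + 2 = 57186 ✓



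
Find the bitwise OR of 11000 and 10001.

OR: 1 when either bit is 1
  11000
| 10001
-------
  11001
Decimal: 24 | 17 = 25



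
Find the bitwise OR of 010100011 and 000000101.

OR: 1 when either bit is 1
  010100011
| 000000101
-----------
  010100111
Decimal: 163 | 5 = 167



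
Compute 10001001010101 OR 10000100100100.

OR: 1 when either bit is 1
  10001001010101
| 10000100100100
----------------
  10001101110101
Decimal: 8789 | 8484 = 9077



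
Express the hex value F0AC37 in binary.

Convert each hex digit to 4 bits:
  F = 1111
  0 = 0000
  A = 1010
  C = 1100
  3 = 0011
  7 = 0111
Concatenate: 111100001010110000110111



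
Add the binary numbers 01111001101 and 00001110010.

Add column by column from the right: bit + bit + carry-in; write the sum mod 2, carry 1 when the sum is 2 or 3.
carry:  11110000000
        01111001101
+       00001110010
-------------------
       010000111111
(the carry out of the leftmost column, 0, becomes the leading bit)
Decimal check:
  01111001101 = 512 + 256 + 128 + 64 + 8 + 4 + 1 = 973
  00001110010 = 64 + 32 + 16 + 2 = 114
  973 + 114 = 1087, and 010000111111 = 1024 + 32 + 16 + 8 + 4 + 2 + 1 = 1087 ✓



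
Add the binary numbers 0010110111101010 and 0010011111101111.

Add column by column from the right: bit + bit + carry-in; write the sum mod 2, carry 1 when the sum is 2 or 3.
carry:  0101111111011100
        0010110111101010
+       0010011111101111
------------------------
       00101010111011001
(the carry out of the leftmost column, 0, becomes the leading bit)
Decimal check:
  0010110111101010 = 8192 + 2048 + 1024 + 256 + 128 + 64 + 32 + 8 + 2 = 11754
  0010011111101111 = 8192 + 1024 + 512 + 256 + 128 + 64 + 32 + 8 + 4 + 2 + 1 = 10223
  11754 + 10223 = 21977, and 00101010111011001 = 16384 + 4096 + 1024 + 256 + 128 + 64 + 16 + 8 + 1 = 21977 ✓



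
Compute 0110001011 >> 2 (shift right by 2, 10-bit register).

Original: 0110001011 (decimal 395)
Shift right by 2 positions
Drop the 2 low bits; fill with zeros on the left
Result: 0001100010 (decimal 98)
Equivalent: 395 >> 2 = 395 ÷ 2^2 = 98

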